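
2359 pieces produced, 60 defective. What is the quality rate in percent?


Formula: Quality Rate = Good Pieces / Total Pieces * 100
Good pieces = 2359 - 60 = 2299
QR = 2299 / 2359 * 100 = 97.5%

97.5%


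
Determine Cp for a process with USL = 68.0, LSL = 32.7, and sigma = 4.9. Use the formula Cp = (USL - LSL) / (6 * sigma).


Cp = (68.0 - 32.7) / (6 * 4.9)

1.2


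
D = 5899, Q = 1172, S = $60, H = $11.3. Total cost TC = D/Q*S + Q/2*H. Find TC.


TC = 5899/1172 * 60 + 1172/2 * 11.3

$6923.80


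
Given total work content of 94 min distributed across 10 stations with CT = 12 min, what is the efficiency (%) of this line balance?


Formula: Efficiency = Sum of Task Times / (N_stations * CT) * 100
Total station capacity = 10 stations * 12 min = 120 min
Efficiency = 94 / 120 * 100 = 78.3%

78.3%


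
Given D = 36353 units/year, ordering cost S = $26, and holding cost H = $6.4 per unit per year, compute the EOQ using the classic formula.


Formula: EOQ = sqrt(2 * D * S / H)
Numerator: 2 * 36353 * 26 = 1890356
2DS/H = 1890356 / 6.4 = 295368.1
EOQ = sqrt(295368.1) = 543.5 units

543.5 units


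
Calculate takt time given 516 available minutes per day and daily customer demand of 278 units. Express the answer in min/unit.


Formula: Takt Time = Available Production Time / Customer Demand
Takt = 516 min/day / 278 units/day
Takt = 1.86 min/unit

1.86 min/unit


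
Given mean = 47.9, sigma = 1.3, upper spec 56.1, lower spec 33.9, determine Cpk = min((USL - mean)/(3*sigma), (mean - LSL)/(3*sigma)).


Cpu = (56.1 - 47.9) / (3 * 1.3) = 2.1
Cpl = (47.9 - 33.9) / (3 * 1.3) = 3.59
Cpk = min(2.1, 3.59) = 2.1

2.1


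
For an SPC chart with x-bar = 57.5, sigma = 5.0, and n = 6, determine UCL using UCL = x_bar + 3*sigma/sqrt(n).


UCL = 57.5 + 3 * 5.0 / sqrt(6)

63.62


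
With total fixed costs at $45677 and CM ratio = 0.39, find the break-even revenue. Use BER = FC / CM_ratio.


Formula: BER = Fixed Costs / Contribution Margin Ratio
BER = $45677 / 0.39
BER = $117120.51 (to the nearest cent)

$117120.51


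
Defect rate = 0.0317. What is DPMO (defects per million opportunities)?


DPMO = defect_rate * 1000000 = 0.0317 * 1000000

31700


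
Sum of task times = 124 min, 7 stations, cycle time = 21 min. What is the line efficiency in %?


Formula: Efficiency = Sum of Task Times / (N_stations * CT) * 100
Total station capacity = 7 stations * 21 min = 147 min
Efficiency = 124 / 147 * 100 = 84.4%

84.4%


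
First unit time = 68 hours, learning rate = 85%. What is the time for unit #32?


Formula: T_n = T_1 * (learning_rate)^(log2(n)) where learning_rate = rate/100
Doublings = log2(32) = 5
T_n = 68 * 0.85^5
T_n = 68 * 0.4437 = 30.2 hours

30.2 hours


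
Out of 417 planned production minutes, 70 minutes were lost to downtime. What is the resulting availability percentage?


Formula: Availability = (Planned Time - Downtime) / Planned Time * 100
Uptime = 417 - 70 = 347 min
Availability = 347 / 417 * 100 = 83.2%

83.2%


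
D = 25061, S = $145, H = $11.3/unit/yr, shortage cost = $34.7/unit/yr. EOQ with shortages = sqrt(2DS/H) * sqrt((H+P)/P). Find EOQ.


Formula: EOQ* = sqrt(2DS/H) * sqrt((H+P)/P)
Base EOQ = sqrt(2*25061*145/11.3) = 801.97 units
Correction = sqrt((11.3+34.7)/34.7) = 1.15137
EOQ* = 801.97 * 1.15137 = 923.4 units

923.4 units


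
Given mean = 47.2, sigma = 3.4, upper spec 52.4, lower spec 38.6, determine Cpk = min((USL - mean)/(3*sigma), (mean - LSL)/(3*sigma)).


Cpu = (52.4 - 47.2) / (3 * 3.4) = 0.51
Cpl = (47.2 - 38.6) / (3 * 3.4) = 0.84
Cpk = min(0.51, 0.84) = 0.51

0.51


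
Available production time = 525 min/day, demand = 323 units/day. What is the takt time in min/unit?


Formula: Takt Time = Available Production Time / Customer Demand
Takt = 525 min/day / 323 units/day
Takt = 1.63 min/unit

1.63 min/unit


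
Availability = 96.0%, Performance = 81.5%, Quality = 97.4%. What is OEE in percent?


Formula: OEE = Availability * Performance * Quality / 10000
A * P = 96.0% * 81.5% / 100 = 78.24%
OEE = 78.24% * 97.4% / 100 = 76.2%

76.2%


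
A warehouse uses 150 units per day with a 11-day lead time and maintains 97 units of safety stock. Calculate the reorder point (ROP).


Formula: ROP = (Daily Demand * Lead Time) + Safety Stock
Demand during lead time = 150 * 11 = 1650 units
ROP = 1650 + 97 = 1747 units

1747 units


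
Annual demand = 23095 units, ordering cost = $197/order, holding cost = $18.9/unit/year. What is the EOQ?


Formula: EOQ = sqrt(2 * D * S / H)
Numerator: 2 * 23095 * 197 = 9099430
2DS/H = 9099430 / 18.9 = 481451.3
EOQ = sqrt(481451.3) = 693.9 units

693.9 units


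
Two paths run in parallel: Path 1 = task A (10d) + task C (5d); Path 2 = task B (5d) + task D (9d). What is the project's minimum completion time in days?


Path 1 = 10 + 5 = 15 days
Path 2 = 5 + 9 = 14 days
Duration = max(15, 14) = 15 days

15 days


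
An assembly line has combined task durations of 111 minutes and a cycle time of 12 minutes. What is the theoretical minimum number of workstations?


Formula: N_min = ceil(Sum of Task Times / Cycle Time)
N_min = ceil(111 min / 12 min) = ceil(9.25)
N_min = 10 stations

10


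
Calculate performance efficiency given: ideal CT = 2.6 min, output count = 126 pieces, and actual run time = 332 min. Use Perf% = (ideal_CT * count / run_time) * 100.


Formula: Performance = (Ideal CT * Total Count) / Run Time * 100
Ideal output time = 2.6 * 126 = 327.6 min
Performance = 327.6 / 332 * 100 = 98.7%

98.7%


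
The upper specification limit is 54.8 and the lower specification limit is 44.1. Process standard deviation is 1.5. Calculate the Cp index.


Cp = (54.8 - 44.1) / (6 * 1.5)

1.19


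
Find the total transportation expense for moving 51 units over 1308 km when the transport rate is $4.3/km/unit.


TC = dist * cost * units = 1308 * 4.3 * 51 = $286844.40

$286844.40


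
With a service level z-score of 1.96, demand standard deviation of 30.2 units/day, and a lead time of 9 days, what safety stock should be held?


Formula: SS = z * sigma_d * sqrt(LT)
sqrt(LT) = sqrt(9) = 3.0
SS = 1.96 * 30.2 * 3.0
SS = 177.6 units

177.6 units


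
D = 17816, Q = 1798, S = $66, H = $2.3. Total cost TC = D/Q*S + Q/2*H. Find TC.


TC = 17816/1798 * 66 + 1798/2 * 2.3

$2721.68


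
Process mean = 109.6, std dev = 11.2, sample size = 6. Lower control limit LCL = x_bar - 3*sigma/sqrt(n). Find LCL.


LCL = 109.6 - 3 * 11.2 / sqrt(6)

95.88


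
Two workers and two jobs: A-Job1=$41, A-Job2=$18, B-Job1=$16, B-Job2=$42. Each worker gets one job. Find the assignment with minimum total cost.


Option 1: A->1 + B->2 = $41 + $42 = $83
Option 2: A->2 + B->1 = $18 + $16 = $34
Min cost = min($83, $34) = $34

$34


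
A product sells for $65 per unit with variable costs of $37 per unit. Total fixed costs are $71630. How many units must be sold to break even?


Formula: BEQ = Fixed Costs / (Price - Variable Cost)
Contribution margin = $65 - $37 = $28/unit
BEQ = ceil($71630 / $28/unit) = ceil(2558.21) = 2559 units

2559 units


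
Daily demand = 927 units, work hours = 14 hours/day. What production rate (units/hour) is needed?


Formula: Production Rate = Daily Demand / Available Hours
Rate = 927 units/day / 14 hours/day
Rate = 66.2 units/hour

66.2 units/hour


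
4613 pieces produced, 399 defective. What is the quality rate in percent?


Formula: Quality Rate = Good Pieces / Total Pieces * 100
Good pieces = 4613 - 399 = 4214
QR = 4214 / 4613 * 100 = 91.4%

91.4%


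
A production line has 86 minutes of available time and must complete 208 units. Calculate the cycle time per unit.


Formula: CT = Available Time / Number of Units
CT = 86 min / 208 units
CT = 0.41 min/unit

0.41 min/unit


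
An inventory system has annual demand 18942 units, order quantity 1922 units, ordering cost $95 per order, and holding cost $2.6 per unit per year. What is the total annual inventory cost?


TC = 18942/1922 * 95 + 1922/2 * 2.6

$3434.86


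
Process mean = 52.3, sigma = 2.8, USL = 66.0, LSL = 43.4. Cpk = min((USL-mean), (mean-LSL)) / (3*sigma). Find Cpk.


Cpu = (66.0 - 52.3) / (3 * 2.8) = 1.63
Cpl = (52.3 - 43.4) / (3 * 2.8) = 1.06
Cpk = min(1.63, 1.06) = 1.06

1.06


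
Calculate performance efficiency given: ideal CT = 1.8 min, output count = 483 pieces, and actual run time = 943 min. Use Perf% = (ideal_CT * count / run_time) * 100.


Formula: Performance = (Ideal CT * Total Count) / Run Time * 100
Ideal output time = 1.8 * 483 = 869.4 min
Performance = 869.4 / 943 * 100 = 92.2%

92.2%


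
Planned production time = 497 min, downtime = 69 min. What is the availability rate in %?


Formula: Availability = (Planned Time - Downtime) / Planned Time * 100
Uptime = 497 - 69 = 428 min
Availability = 428 / 497 * 100 = 86.1%

86.1%


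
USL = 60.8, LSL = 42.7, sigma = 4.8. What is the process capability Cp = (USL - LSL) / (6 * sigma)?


Cp = (60.8 - 42.7) / (6 * 4.8)

0.63


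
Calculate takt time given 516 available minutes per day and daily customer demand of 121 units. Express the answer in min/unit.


Formula: Takt Time = Available Production Time / Customer Demand
Takt = 516 min/day / 121 units/day
Takt = 4.26 min/unit

4.26 min/unit


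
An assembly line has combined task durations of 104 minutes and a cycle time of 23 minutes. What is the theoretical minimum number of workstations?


Formula: N_min = ceil(Sum of Task Times / Cycle Time)
N_min = ceil(104 min / 23 min) = ceil(4.5217)
N_min = 5 stations

5


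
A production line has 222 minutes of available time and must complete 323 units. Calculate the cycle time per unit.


Formula: CT = Available Time / Number of Units
CT = 222 min / 323 units
CT = 0.69 min/unit

0.69 min/unit


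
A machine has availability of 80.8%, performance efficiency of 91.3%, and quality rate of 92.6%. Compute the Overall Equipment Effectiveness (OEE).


Formula: OEE = Availability * Performance * Quality / 10000
A * P = 80.8% * 91.3% / 100 = 73.77%
OEE = 73.77% * 92.6% / 100 = 68.3%

68.3%


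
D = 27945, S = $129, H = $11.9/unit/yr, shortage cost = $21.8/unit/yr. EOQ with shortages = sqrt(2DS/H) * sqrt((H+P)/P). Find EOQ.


Formula: EOQ* = sqrt(2DS/H) * sqrt((H+P)/P)
Base EOQ = sqrt(2*27945*129/11.9) = 778.37 units
Correction = sqrt((11.9+21.8)/21.8) = 1.24333
EOQ* = 778.37 * 1.24333 = 967.8 units

967.8 units


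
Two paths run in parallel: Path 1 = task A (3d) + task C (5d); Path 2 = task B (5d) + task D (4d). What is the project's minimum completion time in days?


Path 1 = 3 + 5 = 8 days
Path 2 = 5 + 4 = 9 days
Duration = max(8, 9) = 9 days

9 days


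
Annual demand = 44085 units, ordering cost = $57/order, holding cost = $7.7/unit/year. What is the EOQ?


Formula: EOQ = sqrt(2 * D * S / H)
Numerator: 2 * 44085 * 57 = 5025690
2DS/H = 5025690 / 7.7 = 652687.0
EOQ = sqrt(652687.0) = 807.9 units

807.9 units


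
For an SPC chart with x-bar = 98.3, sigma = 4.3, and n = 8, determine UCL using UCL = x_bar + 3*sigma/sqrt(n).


UCL = 98.3 + 3 * 4.3 / sqrt(8)

102.86


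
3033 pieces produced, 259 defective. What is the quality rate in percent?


Formula: Quality Rate = Good Pieces / Total Pieces * 100
Good pieces = 3033 - 259 = 2774
QR = 2774 / 3033 * 100 = 91.5%

91.5%


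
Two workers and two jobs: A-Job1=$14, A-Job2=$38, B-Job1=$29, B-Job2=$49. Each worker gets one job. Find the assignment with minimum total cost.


Option 1: A->1 + B->2 = $14 + $49 = $63
Option 2: A->2 + B->1 = $38 + $29 = $67
Min cost = min($63, $67) = $63

$63


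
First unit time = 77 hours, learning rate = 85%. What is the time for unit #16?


Formula: T_n = T_1 * (learning_rate)^(log2(n)) where learning_rate = rate/100
Doublings = log2(16) = 4
T_n = 77 * 0.85^4
T_n = 77 * 0.522 = 40.2 hours

40.2 hours


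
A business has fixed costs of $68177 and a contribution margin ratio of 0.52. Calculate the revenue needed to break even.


Formula: BER = Fixed Costs / Contribution Margin Ratio
BER = $68177 / 0.52
BER = $131109.62 (to the nearest cent)

$131109.62


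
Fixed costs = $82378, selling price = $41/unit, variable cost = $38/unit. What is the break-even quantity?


Formula: BEQ = Fixed Costs / (Price - Variable Cost)
Contribution margin = $41 - $38 = $3/unit
BEQ = ceil($82378 / $3/unit) = ceil(27459.33) = 27460 units

27460 units


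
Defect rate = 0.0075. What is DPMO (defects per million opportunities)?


DPMO = defect_rate * 1000000 = 0.0075 * 1000000

7500


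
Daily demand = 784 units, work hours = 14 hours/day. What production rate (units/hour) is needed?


Formula: Production Rate = Daily Demand / Available Hours
Rate = 784 units/day / 14 hours/day
Rate = 56.0 units/hour

56.0 units/hour


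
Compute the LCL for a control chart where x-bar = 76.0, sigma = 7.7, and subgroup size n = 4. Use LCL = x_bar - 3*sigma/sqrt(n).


LCL = 76.0 - 3 * 7.7 / sqrt(4)

64.45


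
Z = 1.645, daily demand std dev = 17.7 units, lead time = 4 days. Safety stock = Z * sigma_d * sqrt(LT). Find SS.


Formula: SS = z * sigma_d * sqrt(LT)
sqrt(LT) = sqrt(4) = 2.0
SS = 1.645 * 17.7 * 2.0
SS = 58.2 units

58.2 units


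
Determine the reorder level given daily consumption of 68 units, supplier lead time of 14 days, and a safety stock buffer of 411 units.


Formula: ROP = (Daily Demand * Lead Time) + Safety Stock
Demand during lead time = 68 * 14 = 952 units
ROP = 952 + 411 = 1363 units

1363 units


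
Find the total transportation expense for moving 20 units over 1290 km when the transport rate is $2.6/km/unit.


TC = dist * cost * units = 1290 * 2.6 * 20 = $67080.00

$67080.00


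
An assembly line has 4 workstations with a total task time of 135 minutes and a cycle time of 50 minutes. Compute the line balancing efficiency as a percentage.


Formula: Efficiency = Sum of Task Times / (N_stations * CT) * 100
Total station capacity = 4 stations * 50 min = 200 min
Efficiency = 135 / 200 * 100 = 67.5%

67.5%


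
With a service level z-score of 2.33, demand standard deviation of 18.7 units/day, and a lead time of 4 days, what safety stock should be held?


Formula: SS = z * sigma_d * sqrt(LT)
sqrt(LT) = sqrt(4) = 2.0
SS = 2.33 * 18.7 * 2.0
SS = 87.1 units

87.1 units


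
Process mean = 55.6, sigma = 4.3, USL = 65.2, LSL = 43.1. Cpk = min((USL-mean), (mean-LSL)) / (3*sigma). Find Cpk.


Cpu = (65.2 - 55.6) / (3 * 4.3) = 0.74
Cpl = (55.6 - 43.1) / (3 * 4.3) = 0.97
Cpk = min(0.74, 0.97) = 0.74

0.74


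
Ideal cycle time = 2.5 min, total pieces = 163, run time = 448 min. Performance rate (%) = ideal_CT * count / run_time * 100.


Formula: Performance = (Ideal CT * Total Count) / Run Time * 100
Ideal output time = 2.5 * 163 = 407.5 min
Performance = 407.5 / 448 * 100 = 91.0%

91.0%


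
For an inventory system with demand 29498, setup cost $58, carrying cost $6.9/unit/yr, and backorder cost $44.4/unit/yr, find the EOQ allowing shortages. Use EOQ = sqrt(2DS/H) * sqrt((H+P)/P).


Formula: EOQ* = sqrt(2DS/H) * sqrt((H+P)/P)
Base EOQ = sqrt(2*29498*58/6.9) = 704.21 units
Correction = sqrt((6.9+44.4)/44.4) = 1.0749
EOQ* = 704.21 * 1.0749 = 757.0 units

757.0 units


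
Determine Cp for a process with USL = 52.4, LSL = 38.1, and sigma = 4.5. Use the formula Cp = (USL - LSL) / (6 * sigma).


Cp = (52.4 - 38.1) / (6 * 4.5)

0.53


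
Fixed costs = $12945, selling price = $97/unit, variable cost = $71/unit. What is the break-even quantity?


Formula: BEQ = Fixed Costs / (Price - Variable Cost)
Contribution margin = $97 - $71 = $26/unit
BEQ = ceil($12945 / $26/unit) = ceil(497.88) = 498 units

498 units


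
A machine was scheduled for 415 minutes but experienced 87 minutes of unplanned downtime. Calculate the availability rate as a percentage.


Formula: Availability = (Planned Time - Downtime) / Planned Time * 100
Uptime = 415 - 87 = 328 min
Availability = 328 / 415 * 100 = 79.0%

79.0%


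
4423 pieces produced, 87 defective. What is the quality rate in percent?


Formula: Quality Rate = Good Pieces / Total Pieces * 100
Good pieces = 4423 - 87 = 4336
QR = 4336 / 4423 * 100 = 98.0%

98.0%


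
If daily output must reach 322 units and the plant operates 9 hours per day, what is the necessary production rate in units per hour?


Formula: Production Rate = Daily Demand / Available Hours
Rate = 322 units/day / 9 hours/day
Rate = 35.8 units/hour

35.8 units/hour


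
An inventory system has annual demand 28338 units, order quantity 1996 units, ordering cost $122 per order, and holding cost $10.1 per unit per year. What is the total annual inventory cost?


TC = 28338/1996 * 122 + 1996/2 * 10.1

$11811.88


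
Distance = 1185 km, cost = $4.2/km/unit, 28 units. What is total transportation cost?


TC = dist * cost * units = 1185 * 4.2 * 28 = $139356.00

$139356.00


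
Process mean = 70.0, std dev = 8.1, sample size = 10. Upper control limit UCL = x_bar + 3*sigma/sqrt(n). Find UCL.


UCL = 70.0 + 3 * 8.1 / sqrt(10)

77.68


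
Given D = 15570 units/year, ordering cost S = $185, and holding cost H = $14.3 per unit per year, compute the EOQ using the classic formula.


Formula: EOQ = sqrt(2 * D * S / H)
Numerator: 2 * 15570 * 185 = 5760900
2DS/H = 5760900 / 14.3 = 402860.1
EOQ = sqrt(402860.1) = 634.7 units

634.7 units


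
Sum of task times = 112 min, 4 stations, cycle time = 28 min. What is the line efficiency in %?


Formula: Efficiency = Sum of Task Times / (N_stations * CT) * 100
Total station capacity = 4 stations * 28 min = 112 min
Efficiency = 112 / 112 * 100 = 100.0%

100.0%


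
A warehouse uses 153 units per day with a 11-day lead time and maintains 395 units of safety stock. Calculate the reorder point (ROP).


Formula: ROP = (Daily Demand * Lead Time) + Safety Stock
Demand during lead time = 153 * 11 = 1683 units
ROP = 1683 + 395 = 2078 units

2078 units


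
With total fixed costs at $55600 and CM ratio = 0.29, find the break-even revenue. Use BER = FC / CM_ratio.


Formula: BER = Fixed Costs / Contribution Margin Ratio
BER = $55600 / 0.29
BER = $191724.14 (to the nearest cent)

$191724.14


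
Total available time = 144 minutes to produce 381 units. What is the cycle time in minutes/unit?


Formula: CT = Available Time / Number of Units
CT = 144 min / 381 units
CT = 0.38 min/unit

0.38 min/unit


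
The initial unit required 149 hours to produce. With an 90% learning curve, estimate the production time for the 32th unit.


Formula: T_n = T_1 * (learning_rate)^(log2(n)) where learning_rate = rate/100
Doublings = log2(32) = 5
T_n = 149 * 0.9^5
T_n = 149 * 0.5905 = 88.0 hours

88.0 hours


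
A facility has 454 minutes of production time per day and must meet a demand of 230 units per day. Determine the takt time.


Formula: Takt Time = Available Production Time / Customer Demand
Takt = 454 min/day / 230 units/day
Takt = 1.97 min/unit

1.97 min/unit


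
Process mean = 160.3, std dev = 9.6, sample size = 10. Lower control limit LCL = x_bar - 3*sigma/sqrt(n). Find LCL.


LCL = 160.3 - 3 * 9.6 / sqrt(10)

151.19


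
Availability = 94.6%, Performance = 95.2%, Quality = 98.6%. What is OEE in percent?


Formula: OEE = Availability * Performance * Quality / 10000
A * P = 94.6% * 95.2% / 100 = 90.06%
OEE = 90.06% * 98.6% / 100 = 88.8%

88.8%


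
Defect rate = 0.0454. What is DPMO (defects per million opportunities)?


DPMO = defect_rate * 1000000 = 0.0454 * 1000000

45400


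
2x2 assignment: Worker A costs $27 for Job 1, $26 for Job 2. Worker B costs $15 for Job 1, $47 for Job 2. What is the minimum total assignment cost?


Option 1: A->1 + B->2 = $27 + $47 = $74
Option 2: A->2 + B->1 = $26 + $15 = $41
Min cost = min($74, $41) = $41

$41


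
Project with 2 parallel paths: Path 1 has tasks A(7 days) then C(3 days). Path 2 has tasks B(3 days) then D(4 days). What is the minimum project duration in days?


Path 1 = 7 + 3 = 10 days
Path 2 = 3 + 4 = 7 days
Duration = max(10, 7) = 10 days

10 days


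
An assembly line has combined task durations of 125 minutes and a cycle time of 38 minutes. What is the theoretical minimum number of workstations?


Formula: N_min = ceil(Sum of Task Times / Cycle Time)
N_min = ceil(125 min / 38 min) = ceil(3.2895)
N_min = 4 stations

4


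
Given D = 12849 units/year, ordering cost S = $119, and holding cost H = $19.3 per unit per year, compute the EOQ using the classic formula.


Formula: EOQ = sqrt(2 * D * S / H)
Numerator: 2 * 12849 * 119 = 3058062
2DS/H = 3058062 / 19.3 = 158448.8
EOQ = sqrt(158448.8) = 398.1 units

398.1 units


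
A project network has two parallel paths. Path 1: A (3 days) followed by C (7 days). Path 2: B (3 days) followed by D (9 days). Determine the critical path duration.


Path 1 = 3 + 7 = 10 days
Path 2 = 3 + 9 = 12 days
Duration = max(10, 12) = 12 days

12 days


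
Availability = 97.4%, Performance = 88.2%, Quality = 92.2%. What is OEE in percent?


Formula: OEE = Availability * Performance * Quality / 10000
A * P = 97.4% * 88.2% / 100 = 85.91%
OEE = 85.91% * 92.2% / 100 = 79.2%

79.2%


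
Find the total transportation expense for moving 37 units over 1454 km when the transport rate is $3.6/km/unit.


TC = dist * cost * units = 1454 * 3.6 * 37 = $193672.80

$193672.80


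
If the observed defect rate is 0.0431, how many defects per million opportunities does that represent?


DPMO = defect_rate * 1000000 = 0.0431 * 1000000

43100


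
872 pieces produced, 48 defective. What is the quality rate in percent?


Formula: Quality Rate = Good Pieces / Total Pieces * 100
Good pieces = 872 - 48 = 824
QR = 824 / 872 * 100 = 94.5%

94.5%


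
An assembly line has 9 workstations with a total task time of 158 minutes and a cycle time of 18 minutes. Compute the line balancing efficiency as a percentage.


Formula: Efficiency = Sum of Task Times / (N_stations * CT) * 100
Total station capacity = 9 stations * 18 min = 162 min
Efficiency = 158 / 162 * 100 = 97.5%

97.5%


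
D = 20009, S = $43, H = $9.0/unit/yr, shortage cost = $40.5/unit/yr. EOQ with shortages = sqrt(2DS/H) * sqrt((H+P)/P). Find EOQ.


Formula: EOQ* = sqrt(2DS/H) * sqrt((H+P)/P)
Base EOQ = sqrt(2*20009*43/9.0) = 437.26 units
Correction = sqrt((9.0+40.5)/40.5) = 1.10554
EOQ* = 437.26 * 1.10554 = 483.4 units

483.4 units


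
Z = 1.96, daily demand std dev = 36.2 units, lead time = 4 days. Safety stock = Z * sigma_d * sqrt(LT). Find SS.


Formula: SS = z * sigma_d * sqrt(LT)
sqrt(LT) = sqrt(4) = 2.0
SS = 1.96 * 36.2 * 2.0
SS = 141.9 units

141.9 units


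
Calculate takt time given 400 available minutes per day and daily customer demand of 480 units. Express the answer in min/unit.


Formula: Takt Time = Available Production Time / Customer Demand
Takt = 400 min/day / 480 units/day
Takt = 0.83 min/unit

0.83 min/unit


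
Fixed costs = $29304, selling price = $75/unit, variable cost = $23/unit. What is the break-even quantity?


Formula: BEQ = Fixed Costs / (Price - Variable Cost)
Contribution margin = $75 - $23 = $52/unit
BEQ = ceil($29304 / $52/unit) = ceil(563.54) = 564 units

564 units


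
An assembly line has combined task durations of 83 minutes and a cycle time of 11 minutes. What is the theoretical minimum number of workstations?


Formula: N_min = ceil(Sum of Task Times / Cycle Time)
N_min = ceil(83 min / 11 min) = ceil(7.5455)
N_min = 8 stations

8


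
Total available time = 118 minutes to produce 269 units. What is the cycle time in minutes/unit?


Formula: CT = Available Time / Number of Units
CT = 118 min / 269 units
CT = 0.44 min/unit

0.44 min/unit


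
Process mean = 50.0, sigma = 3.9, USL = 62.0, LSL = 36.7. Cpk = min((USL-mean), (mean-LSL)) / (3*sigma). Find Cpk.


Cpu = (62.0 - 50.0) / (3 * 3.9) = 1.03
Cpl = (50.0 - 36.7) / (3 * 3.9) = 1.14
Cpk = min(1.03, 1.14) = 1.03

1.03


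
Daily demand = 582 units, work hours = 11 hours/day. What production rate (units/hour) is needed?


Formula: Production Rate = Daily Demand / Available Hours
Rate = 582 units/day / 11 hours/day
Rate = 52.9 units/hour

52.9 units/hour


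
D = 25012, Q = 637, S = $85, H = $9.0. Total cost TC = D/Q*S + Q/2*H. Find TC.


TC = 25012/637 * 85 + 637/2 * 9.0

$6204.05


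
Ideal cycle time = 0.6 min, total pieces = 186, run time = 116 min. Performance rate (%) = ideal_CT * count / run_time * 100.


Formula: Performance = (Ideal CT * Total Count) / Run Time * 100
Ideal output time = 0.6 * 186 = 111.6 min
Performance = 111.6 / 116 * 100 = 96.2%

96.2%


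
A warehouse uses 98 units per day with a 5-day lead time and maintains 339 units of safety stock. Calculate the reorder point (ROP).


Formula: ROP = (Daily Demand * Lead Time) + Safety Stock
Demand during lead time = 98 * 5 = 490 units
ROP = 490 + 339 = 829 units

829 units


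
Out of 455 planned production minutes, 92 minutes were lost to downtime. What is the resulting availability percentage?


Formula: Availability = (Planned Time - Downtime) / Planned Time * 100
Uptime = 455 - 92 = 363 min
Availability = 363 / 455 * 100 = 79.8%

79.8%


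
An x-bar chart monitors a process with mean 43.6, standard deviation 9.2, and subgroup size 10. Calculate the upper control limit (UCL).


UCL = 43.6 + 3 * 9.2 / sqrt(10)

52.33


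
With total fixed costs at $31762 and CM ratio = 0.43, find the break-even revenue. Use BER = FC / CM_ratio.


Formula: BER = Fixed Costs / Contribution Margin Ratio
BER = $31762 / 0.43
BER = $73865.12 (to the nearest cent)

$73865.12


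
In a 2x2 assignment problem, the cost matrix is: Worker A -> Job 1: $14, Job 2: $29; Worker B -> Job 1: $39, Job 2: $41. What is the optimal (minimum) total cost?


Option 1: A->1 + B->2 = $14 + $41 = $55
Option 2: A->2 + B->1 = $29 + $39 = $68
Min cost = min($55, $68) = $55

$55


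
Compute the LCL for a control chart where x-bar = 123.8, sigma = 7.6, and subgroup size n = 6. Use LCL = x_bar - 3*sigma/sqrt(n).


LCL = 123.8 - 3 * 7.6 / sqrt(6)

114.49


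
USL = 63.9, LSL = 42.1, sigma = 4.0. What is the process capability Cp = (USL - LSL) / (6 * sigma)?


Cp = (63.9 - 42.1) / (6 * 4.0)

0.91


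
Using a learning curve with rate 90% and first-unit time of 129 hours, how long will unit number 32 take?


Formula: T_n = T_1 * (learning_rate)^(log2(n)) where learning_rate = rate/100
Doublings = log2(32) = 5
T_n = 129 * 0.9^5
T_n = 129 * 0.5905 = 76.2 hours

76.2 hours


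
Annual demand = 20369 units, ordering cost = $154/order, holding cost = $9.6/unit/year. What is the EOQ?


Formula: EOQ = sqrt(2 * D * S / H)
Numerator: 2 * 20369 * 154 = 6273652
2DS/H = 6273652 / 9.6 = 653505.4
EOQ = sqrt(653505.4) = 808.4 units

808.4 units


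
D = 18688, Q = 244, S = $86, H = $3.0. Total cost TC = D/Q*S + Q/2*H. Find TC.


TC = 18688/244 * 86 + 244/2 * 3.0

$6952.75


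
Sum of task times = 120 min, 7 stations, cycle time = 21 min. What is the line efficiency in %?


Formula: Efficiency = Sum of Task Times / (N_stations * CT) * 100
Total station capacity = 7 stations * 21 min = 147 min
Efficiency = 120 / 147 * 100 = 81.6%

81.6%


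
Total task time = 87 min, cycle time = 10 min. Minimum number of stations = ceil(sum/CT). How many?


Formula: N_min = ceil(Sum of Task Times / Cycle Time)
N_min = ceil(87 min / 10 min) = ceil(8.7)
N_min = 9 stations

9


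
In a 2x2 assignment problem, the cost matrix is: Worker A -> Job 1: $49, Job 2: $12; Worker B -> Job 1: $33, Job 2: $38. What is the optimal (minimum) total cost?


Option 1: A->1 + B->2 = $49 + $38 = $87
Option 2: A->2 + B->1 = $12 + $33 = $45
Min cost = min($87, $45) = $45

$45


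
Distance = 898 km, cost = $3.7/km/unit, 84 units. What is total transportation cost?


TC = dist * cost * units = 898 * 3.7 * 84 = $279098.40

$279098.40


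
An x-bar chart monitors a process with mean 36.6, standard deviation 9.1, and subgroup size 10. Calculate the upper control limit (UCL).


UCL = 36.6 + 3 * 9.1 / sqrt(10)

45.23


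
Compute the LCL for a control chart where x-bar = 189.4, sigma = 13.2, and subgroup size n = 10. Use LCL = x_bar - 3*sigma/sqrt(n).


LCL = 189.4 - 3 * 13.2 / sqrt(10)

176.88


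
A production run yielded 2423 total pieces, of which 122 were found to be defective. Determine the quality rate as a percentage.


Formula: Quality Rate = Good Pieces / Total Pieces * 100
Good pieces = 2423 - 122 = 2301
QR = 2301 / 2423 * 100 = 95.0%

95.0%


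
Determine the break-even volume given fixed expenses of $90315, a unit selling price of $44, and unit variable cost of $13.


Formula: BEQ = Fixed Costs / (Price - Variable Cost)
Contribution margin = $44 - $13 = $31/unit
BEQ = ceil($90315 / $31/unit) = ceil(2913.39) = 2914 units

2914 units


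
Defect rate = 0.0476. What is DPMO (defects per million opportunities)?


DPMO = defect_rate * 1000000 = 0.0476 * 1000000

47600


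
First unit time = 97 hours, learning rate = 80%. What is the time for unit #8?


Formula: T_n = T_1 * (learning_rate)^(log2(n)) where learning_rate = rate/100
Doublings = log2(8) = 3
T_n = 97 * 0.8^3
T_n = 97 * 0.512 = 49.7 hours

49.7 hours


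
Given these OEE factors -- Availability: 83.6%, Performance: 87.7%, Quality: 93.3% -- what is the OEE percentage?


Formula: OEE = Availability * Performance * Quality / 10000
A * P = 83.6% * 87.7% / 100 = 73.32%
OEE = 73.32% * 93.3% / 100 = 68.4%

68.4%


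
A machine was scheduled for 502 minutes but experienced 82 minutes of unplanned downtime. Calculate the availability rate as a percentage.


Formula: Availability = (Planned Time - Downtime) / Planned Time * 100
Uptime = 502 - 82 = 420 min
Availability = 420 / 502 * 100 = 83.7%

83.7%


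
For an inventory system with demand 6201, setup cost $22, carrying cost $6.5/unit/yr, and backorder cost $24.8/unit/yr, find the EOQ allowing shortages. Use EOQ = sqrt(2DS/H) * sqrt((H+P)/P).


Formula: EOQ* = sqrt(2DS/H) * sqrt((H+P)/P)
Base EOQ = sqrt(2*6201*22/6.5) = 204.88 units
Correction = sqrt((6.5+24.8)/24.8) = 1.12343
EOQ* = 204.88 * 1.12343 = 230.2 units

230.2 units


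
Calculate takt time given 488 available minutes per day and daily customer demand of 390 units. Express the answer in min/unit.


Formula: Takt Time = Available Production Time / Customer Demand
Takt = 488 min/day / 390 units/day
Takt = 1.25 min/unit

1.25 min/unit


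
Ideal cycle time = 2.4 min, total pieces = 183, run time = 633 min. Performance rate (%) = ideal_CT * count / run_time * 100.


Formula: Performance = (Ideal CT * Total Count) / Run Time * 100
Ideal output time = 2.4 * 183 = 439.2 min
Performance = 439.2 / 633 * 100 = 69.4%

69.4%


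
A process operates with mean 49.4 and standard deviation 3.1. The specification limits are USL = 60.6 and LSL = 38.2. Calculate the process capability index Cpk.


Cpu = (60.6 - 49.4) / (3 * 3.1) = 1.2
Cpl = (49.4 - 38.2) / (3 * 3.1) = 1.2
Cpk = min(1.2, 1.2) = 1.2

1.2


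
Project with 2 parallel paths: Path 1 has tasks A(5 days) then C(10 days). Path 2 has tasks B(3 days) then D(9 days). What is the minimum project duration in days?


Path 1 = 5 + 10 = 15 days
Path 2 = 3 + 9 = 12 days
Duration = max(15, 12) = 15 days

15 days


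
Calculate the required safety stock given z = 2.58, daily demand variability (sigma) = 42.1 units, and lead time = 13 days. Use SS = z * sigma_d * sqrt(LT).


Formula: SS = z * sigma_d * sqrt(LT)
sqrt(LT) = sqrt(13) = 3.6056
SS = 2.58 * 42.1 * 3.6056
SS = 391.6 units

391.6 units


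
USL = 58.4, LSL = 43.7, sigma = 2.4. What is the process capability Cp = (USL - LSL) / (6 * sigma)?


Cp = (58.4 - 43.7) / (6 * 2.4)

1.02


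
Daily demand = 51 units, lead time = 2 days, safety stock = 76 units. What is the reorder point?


Formula: ROP = (Daily Demand * Lead Time) + Safety Stock
Demand during lead time = 51 * 2 = 102 units
ROP = 102 + 76 = 178 units

178 units


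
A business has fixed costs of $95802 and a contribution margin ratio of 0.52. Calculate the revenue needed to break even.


Formula: BER = Fixed Costs / Contribution Margin Ratio
BER = $95802 / 0.52
BER = $184234.62 (to the nearest cent)

$184234.62


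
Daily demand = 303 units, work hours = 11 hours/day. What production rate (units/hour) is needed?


Formula: Production Rate = Daily Demand / Available Hours
Rate = 303 units/day / 11 hours/day
Rate = 27.5 units/hour

27.5 units/hour


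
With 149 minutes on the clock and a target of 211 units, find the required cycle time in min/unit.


Formula: CT = Available Time / Number of Units
CT = 149 min / 211 units
CT = 0.71 min/unit

0.71 min/unit


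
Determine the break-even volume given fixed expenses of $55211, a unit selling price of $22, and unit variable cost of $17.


Formula: BEQ = Fixed Costs / (Price - Variable Cost)
Contribution margin = $22 - $17 = $5/unit
BEQ = ceil($55211 / $5/unit) = ceil(11042.2) = 11043 units

11043 units


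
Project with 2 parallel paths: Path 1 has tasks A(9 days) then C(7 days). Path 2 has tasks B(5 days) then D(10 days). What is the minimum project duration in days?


Path 1 = 9 + 7 = 16 days
Path 2 = 5 + 10 = 15 days
Duration = max(16, 15) = 16 days

16 days


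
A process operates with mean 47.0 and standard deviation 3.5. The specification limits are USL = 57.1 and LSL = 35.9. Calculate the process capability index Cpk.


Cpu = (57.1 - 47.0) / (3 * 3.5) = 0.96
Cpl = (47.0 - 35.9) / (3 * 3.5) = 1.06
Cpk = min(0.96, 1.06) = 0.96

0.96


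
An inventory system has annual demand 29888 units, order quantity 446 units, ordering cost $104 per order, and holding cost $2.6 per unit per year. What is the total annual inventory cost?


TC = 29888/446 * 104 + 446/2 * 2.6

$7549.20


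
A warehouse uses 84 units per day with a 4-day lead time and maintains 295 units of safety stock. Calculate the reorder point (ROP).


Formula: ROP = (Daily Demand * Lead Time) + Safety Stock
Demand during lead time = 84 * 4 = 336 units
ROP = 336 + 295 = 631 units

631 units


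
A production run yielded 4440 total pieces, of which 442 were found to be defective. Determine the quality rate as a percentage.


Formula: Quality Rate = Good Pieces / Total Pieces * 100
Good pieces = 4440 - 442 = 3998
QR = 3998 / 4440 * 100 = 90.0%

90.0%


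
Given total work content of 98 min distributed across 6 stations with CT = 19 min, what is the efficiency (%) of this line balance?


Formula: Efficiency = Sum of Task Times / (N_stations * CT) * 100
Total station capacity = 6 stations * 19 min = 114 min
Efficiency = 98 / 114 * 100 = 86.0%

86.0%


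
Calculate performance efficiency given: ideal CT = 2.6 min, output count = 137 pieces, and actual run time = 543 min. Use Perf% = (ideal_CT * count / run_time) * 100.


Formula: Performance = (Ideal CT * Total Count) / Run Time * 100
Ideal output time = 2.6 * 137 = 356.2 min
Performance = 356.2 / 543 * 100 = 65.6%

65.6%


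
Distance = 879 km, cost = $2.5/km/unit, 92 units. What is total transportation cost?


TC = dist * cost * units = 879 * 2.5 * 92 = $202170.00

$202170.00


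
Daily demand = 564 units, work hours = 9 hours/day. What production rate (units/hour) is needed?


Formula: Production Rate = Daily Demand / Available Hours
Rate = 564 units/day / 9 hours/day
Rate = 62.7 units/hour

62.7 units/hour


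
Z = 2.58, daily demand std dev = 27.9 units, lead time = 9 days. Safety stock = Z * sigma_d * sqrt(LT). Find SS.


Formula: SS = z * sigma_d * sqrt(LT)
sqrt(LT) = sqrt(9) = 3.0
SS = 2.58 * 27.9 * 3.0
SS = 215.9 units

215.9 units


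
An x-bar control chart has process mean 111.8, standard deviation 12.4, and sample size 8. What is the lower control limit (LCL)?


LCL = 111.8 - 3 * 12.4 / sqrt(8)

98.65


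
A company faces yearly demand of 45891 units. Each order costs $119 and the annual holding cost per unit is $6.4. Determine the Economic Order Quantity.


Formula: EOQ = sqrt(2 * D * S / H)
Numerator: 2 * 45891 * 119 = 10922058
2DS/H = 10922058 / 6.4 = 1706571.6
EOQ = sqrt(1706571.6) = 1306.4 units

1306.4 units


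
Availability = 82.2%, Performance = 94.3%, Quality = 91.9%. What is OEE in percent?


Formula: OEE = Availability * Performance * Quality / 10000
A * P = 82.2% * 94.3% / 100 = 77.51%
OEE = 77.51% * 91.9% / 100 = 71.2%

71.2%


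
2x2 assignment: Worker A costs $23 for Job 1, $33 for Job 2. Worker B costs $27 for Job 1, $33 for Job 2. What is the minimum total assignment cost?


Option 1: A->1 + B->2 = $23 + $33 = $56
Option 2: A->2 + B->1 = $33 + $27 = $60
Min cost = min($56, $60) = $56

$56


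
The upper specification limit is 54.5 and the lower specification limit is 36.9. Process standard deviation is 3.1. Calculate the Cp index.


Cp = (54.5 - 36.9) / (6 * 3.1)

0.95


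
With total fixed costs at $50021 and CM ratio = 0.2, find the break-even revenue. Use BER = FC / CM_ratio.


Formula: BER = Fixed Costs / Contribution Margin Ratio
BER = $50021 / 0.2
BER = $250105.00 (to the nearest cent)

$250105.00


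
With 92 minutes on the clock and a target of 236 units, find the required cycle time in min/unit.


Formula: CT = Available Time / Number of Units
CT = 92 min / 236 units
CT = 0.39 min/unit

0.39 min/unit


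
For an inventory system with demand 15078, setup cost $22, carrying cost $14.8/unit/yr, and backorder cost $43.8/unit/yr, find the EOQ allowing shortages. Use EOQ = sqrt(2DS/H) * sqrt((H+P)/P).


Formula: EOQ* = sqrt(2DS/H) * sqrt((H+P)/P)
Base EOQ = sqrt(2*15078*22/14.8) = 211.72 units
Correction = sqrt((14.8+43.8)/43.8) = 1.15668
EOQ* = 211.72 * 1.15668 = 244.9 units

244.9 units


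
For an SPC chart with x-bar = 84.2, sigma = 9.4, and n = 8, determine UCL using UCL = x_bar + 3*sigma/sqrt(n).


UCL = 84.2 + 3 * 9.4 / sqrt(8)

94.17


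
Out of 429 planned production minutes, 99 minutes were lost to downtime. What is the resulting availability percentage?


Formula: Availability = (Planned Time - Downtime) / Planned Time * 100
Uptime = 429 - 99 = 330 min
Availability = 330 / 429 * 100 = 76.9%

76.9%


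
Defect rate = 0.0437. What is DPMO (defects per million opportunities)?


DPMO = defect_rate * 1000000 = 0.0437 * 1000000

43700


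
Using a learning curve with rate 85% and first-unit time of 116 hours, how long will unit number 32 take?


Formula: T_n = T_1 * (learning_rate)^(log2(n)) where learning_rate = rate/100
Doublings = log2(32) = 5
T_n = 116 * 0.85^5
T_n = 116 * 0.4437 = 51.5 hours

51.5 hours


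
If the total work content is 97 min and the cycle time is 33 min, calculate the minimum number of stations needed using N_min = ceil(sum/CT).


Formula: N_min = ceil(Sum of Task Times / Cycle Time)
N_min = ceil(97 min / 33 min) = ceil(2.9394)
N_min = 3 stations

3


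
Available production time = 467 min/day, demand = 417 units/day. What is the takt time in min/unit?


Formula: Takt Time = Available Production Time / Customer Demand
Takt = 467 min/day / 417 units/day
Takt = 1.12 min/unit

1.12 min/unit


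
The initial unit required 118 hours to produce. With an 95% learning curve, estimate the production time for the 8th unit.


Formula: T_n = T_1 * (learning_rate)^(log2(n)) where learning_rate = rate/100
Doublings = log2(8) = 3
T_n = 118 * 0.95^3
T_n = 118 * 0.8574 = 101.2 hours

101.2 hours


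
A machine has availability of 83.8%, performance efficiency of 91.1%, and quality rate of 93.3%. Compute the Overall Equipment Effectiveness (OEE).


Formula: OEE = Availability * Performance * Quality / 10000
A * P = 83.8% * 91.1% / 100 = 76.34%
OEE = 76.34% * 93.3% / 100 = 71.2%

71.2%


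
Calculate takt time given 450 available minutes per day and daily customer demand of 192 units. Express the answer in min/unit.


Formula: Takt Time = Available Production Time / Customer Demand
Takt = 450 min/day / 192 units/day
Takt = 2.34 min/unit

2.34 min/unit
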